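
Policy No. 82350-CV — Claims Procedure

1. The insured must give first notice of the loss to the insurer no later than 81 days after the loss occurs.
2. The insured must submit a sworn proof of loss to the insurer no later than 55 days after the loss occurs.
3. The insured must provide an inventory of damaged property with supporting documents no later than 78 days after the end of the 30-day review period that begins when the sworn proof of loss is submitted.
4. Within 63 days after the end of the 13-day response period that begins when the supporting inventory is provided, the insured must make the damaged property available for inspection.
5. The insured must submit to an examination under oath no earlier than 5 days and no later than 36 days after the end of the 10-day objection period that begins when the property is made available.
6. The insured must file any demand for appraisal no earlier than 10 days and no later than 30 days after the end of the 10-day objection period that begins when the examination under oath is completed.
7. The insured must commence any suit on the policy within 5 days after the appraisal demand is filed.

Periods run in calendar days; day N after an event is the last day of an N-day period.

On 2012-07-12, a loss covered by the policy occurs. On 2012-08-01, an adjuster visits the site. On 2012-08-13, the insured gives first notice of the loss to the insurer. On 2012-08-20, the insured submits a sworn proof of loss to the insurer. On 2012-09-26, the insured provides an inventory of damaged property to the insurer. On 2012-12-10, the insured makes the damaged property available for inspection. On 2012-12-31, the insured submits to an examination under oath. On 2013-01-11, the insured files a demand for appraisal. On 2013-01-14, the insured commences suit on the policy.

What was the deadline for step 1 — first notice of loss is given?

2012-10-01

Step 1 runs from 2012-07-12, when the loss occurs. 81 days after 2012-07-12 is 2012-10-01.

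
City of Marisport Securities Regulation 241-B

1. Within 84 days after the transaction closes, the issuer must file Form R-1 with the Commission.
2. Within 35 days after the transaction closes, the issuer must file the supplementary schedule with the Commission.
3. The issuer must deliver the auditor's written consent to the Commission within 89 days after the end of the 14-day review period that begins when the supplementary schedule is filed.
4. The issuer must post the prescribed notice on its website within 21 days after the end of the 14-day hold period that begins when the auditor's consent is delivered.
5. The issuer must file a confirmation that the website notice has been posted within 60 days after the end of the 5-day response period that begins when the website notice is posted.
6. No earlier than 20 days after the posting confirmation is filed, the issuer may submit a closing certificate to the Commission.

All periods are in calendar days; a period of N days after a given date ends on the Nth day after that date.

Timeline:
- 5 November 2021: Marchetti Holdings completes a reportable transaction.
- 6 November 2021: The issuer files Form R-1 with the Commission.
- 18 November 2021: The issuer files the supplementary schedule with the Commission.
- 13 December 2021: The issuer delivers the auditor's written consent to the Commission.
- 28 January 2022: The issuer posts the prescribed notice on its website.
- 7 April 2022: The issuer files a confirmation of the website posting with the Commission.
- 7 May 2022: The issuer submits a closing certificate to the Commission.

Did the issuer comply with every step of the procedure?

Step 1 — counting 84 days from 5 November 2021 (when the transaction closes) gives a deadline of 28 January 2022; 6 November 2021 is within that limit.
Step 2 — counting 35 days from 5 November 2021 (when the transaction closes) gives a deadline of 10 December 2021; 18 November 2021 is within that limit.
Step 3 — counting 89 days from 2 December 2021 (end of the 14-day review period, which began when the supplementary schedule is filed on 18 November 2021) gives a deadline of 1 March 2022; completed 13 December 2021, before the deadline.
Step 4 — counting 21 days from 27 December 2021 (end of the 14-day hold period, which began when the auditor's consent is delivered on 13 December 2021) gives a deadline of 17 January 2022; done 28 January 2022 — 11 days late.
Later steps need not be reached.

No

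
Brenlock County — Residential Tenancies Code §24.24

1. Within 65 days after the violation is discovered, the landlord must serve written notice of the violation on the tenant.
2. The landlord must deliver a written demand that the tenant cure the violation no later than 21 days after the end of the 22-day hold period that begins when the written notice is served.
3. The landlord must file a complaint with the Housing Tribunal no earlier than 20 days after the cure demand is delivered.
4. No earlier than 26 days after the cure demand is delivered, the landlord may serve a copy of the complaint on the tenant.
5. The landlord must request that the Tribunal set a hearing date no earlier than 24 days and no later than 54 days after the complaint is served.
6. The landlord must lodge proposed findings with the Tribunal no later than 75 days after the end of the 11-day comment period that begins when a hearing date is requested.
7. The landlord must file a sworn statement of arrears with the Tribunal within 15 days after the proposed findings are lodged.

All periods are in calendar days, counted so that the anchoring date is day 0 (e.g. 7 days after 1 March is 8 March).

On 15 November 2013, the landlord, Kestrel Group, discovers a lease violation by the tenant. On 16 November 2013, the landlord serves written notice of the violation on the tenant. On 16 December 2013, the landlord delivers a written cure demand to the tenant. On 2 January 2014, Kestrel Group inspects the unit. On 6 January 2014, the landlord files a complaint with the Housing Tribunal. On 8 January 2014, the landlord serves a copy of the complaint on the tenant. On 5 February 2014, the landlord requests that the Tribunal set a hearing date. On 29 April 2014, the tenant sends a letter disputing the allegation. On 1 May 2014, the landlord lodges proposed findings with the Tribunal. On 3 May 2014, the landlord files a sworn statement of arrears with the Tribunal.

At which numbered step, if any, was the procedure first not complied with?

Step 4

Step 1: 65 days after 15 November 2013 (when the violation is discovered) is 19 January 2014; completed 16 November 2013, before the deadline.
Step 2: 21 days after 8 December 2013 (end of the 22-day hold period, which began when the written notice is served on 16 November 2013) is 29 December 2013; done 16 December 2013 — timely.
Step 3: the earliest permitted date is 20 days after 16 December 2013 (when the cure demand is delivered), i.e. 5 January 2014; done 6 January 2014 — permitted.
Step 4: the earliest permitted date is 26 days after 16 December 2013 (when the cure demand is delivered), i.e. 11 January 2014; acted on 8 January 2014, 3 days prematurely.
The analysis stops there.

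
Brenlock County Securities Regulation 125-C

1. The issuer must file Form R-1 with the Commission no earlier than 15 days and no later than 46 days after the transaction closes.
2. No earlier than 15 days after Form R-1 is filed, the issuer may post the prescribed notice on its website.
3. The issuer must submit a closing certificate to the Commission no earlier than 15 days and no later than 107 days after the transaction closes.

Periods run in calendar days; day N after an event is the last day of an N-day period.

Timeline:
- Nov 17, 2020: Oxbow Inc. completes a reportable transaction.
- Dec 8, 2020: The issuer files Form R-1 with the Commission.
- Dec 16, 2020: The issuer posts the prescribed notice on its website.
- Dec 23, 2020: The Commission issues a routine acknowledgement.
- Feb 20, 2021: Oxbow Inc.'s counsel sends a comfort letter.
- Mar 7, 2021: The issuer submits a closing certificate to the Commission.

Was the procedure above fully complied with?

No

(1) the permitted window runs from Nov 17, 2020 + 15 = Dec 2, 2020 to Nov 17, 2020 + 46 = Jan 2, 2021; done Dec 8, 2020 — within the window.
(2) permitted from Dec 8, 2020 + 15 days = Dec 23, 2020 onward; acted on Dec 16, 2020, 7 days prematurely.
The procedure was therefore not followed at step 2.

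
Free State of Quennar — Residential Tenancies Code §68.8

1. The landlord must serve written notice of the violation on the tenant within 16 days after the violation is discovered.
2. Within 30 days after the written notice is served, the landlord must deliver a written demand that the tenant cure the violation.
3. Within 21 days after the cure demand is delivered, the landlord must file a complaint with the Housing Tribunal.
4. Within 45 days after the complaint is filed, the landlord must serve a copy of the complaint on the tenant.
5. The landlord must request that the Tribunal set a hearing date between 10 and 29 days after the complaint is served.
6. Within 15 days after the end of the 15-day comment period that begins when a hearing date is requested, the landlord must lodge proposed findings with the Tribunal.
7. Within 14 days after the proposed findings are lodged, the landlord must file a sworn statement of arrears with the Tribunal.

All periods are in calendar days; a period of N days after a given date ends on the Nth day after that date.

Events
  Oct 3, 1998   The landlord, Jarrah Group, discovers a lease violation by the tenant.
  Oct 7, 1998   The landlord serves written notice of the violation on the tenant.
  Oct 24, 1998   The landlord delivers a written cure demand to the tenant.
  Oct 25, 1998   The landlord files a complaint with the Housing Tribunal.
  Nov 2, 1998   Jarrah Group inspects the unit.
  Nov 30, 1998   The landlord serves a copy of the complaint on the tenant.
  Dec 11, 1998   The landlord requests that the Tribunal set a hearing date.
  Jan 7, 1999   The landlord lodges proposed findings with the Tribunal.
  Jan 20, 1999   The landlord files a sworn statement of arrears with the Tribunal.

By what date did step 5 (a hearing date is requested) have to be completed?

Dec 29, 1998

Step 5 runs from Nov 30, 1998, when the complaint is served. The window is 10–29 days after Nov 30, 1998; it closes on Dec 29, 1998.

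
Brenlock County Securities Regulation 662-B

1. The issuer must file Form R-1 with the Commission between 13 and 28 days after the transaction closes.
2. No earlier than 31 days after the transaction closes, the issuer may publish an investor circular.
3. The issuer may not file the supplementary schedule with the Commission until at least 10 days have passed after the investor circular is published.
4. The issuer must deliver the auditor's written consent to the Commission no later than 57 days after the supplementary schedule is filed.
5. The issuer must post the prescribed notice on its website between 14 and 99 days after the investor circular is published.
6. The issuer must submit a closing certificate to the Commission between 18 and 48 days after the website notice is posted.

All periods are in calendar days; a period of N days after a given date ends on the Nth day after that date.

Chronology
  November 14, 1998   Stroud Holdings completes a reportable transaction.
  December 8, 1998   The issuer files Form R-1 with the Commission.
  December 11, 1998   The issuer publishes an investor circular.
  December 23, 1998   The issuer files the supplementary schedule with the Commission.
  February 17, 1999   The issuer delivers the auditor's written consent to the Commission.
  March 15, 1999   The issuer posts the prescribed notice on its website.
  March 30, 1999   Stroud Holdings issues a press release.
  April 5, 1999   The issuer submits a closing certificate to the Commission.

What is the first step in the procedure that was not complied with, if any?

Step 2

Step 1: the window is 13–28 days after November 14, 1998 (when the transaction closes), so November 27, 1998 through December 12, 1998; December 8, 1998 falls inside that range.
Step 2: the earliest permitted date is 31 days after November 14, 1998 (when the transaction closes), i.e. December 15, 1998; December 11, 1998 is 4 days before the earliest permitted date.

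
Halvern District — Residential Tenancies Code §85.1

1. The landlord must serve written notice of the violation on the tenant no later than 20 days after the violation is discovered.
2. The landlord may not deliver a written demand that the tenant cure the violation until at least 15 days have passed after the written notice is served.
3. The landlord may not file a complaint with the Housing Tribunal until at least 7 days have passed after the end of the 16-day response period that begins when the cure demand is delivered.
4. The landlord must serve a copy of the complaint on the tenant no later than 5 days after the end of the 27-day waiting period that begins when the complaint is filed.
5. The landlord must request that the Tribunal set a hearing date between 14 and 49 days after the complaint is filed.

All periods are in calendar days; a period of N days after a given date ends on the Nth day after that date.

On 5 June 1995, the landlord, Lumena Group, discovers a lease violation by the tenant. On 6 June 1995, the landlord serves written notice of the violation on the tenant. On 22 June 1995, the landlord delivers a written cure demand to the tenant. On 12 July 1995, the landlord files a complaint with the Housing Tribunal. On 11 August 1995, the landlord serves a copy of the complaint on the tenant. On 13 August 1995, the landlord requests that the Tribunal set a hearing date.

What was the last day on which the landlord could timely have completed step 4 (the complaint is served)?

13 August 1995

The complaint is filed on 12 July 1995; the 27-day waiting period therefore ends 8 August 1995, and step 4 runs from that date. 5 days after 8 August 1995 is 13 August 1995.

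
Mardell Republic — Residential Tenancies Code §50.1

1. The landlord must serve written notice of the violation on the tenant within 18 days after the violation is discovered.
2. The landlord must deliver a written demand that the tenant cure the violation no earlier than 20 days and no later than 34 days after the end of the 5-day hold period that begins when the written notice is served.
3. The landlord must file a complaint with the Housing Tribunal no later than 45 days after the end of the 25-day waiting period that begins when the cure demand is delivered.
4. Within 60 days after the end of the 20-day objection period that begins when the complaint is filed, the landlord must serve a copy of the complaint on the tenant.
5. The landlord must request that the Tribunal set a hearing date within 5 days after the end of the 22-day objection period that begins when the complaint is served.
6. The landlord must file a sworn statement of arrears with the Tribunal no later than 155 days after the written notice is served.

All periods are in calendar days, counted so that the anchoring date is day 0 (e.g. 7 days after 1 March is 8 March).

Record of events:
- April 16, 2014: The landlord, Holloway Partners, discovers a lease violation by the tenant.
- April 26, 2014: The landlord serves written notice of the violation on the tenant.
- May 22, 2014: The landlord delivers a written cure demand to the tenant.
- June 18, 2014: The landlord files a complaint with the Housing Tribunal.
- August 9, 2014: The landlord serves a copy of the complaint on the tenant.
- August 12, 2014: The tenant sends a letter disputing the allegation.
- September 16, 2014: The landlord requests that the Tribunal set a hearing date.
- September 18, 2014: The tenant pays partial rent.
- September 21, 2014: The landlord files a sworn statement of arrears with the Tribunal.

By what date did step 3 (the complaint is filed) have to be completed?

July 31, 2014

The cure demand is delivered on May 22, 2014; the 25-day waiting period therefore ends June 16, 2014, and step 3 runs from that date. 45 days after June 16, 2014 is July 31, 2014.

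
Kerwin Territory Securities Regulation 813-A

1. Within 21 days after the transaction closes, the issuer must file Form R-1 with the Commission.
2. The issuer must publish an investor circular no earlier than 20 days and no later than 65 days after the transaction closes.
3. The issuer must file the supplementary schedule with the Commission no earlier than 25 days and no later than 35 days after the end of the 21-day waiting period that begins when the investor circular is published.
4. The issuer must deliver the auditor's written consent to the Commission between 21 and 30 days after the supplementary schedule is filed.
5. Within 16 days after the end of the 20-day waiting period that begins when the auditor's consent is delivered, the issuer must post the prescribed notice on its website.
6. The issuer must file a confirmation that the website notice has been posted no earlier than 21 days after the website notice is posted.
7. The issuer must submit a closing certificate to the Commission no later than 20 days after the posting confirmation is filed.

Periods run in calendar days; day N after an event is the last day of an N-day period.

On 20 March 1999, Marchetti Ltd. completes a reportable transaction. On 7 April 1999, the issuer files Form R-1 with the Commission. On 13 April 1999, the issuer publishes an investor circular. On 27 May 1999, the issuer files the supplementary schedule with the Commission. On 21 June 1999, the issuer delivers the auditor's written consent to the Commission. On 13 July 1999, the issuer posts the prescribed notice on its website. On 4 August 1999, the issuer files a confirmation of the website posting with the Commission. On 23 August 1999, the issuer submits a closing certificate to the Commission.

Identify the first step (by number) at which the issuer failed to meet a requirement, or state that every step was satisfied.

Step 3

Step 1 — counting 21 days from 20 March 1999 (when the transaction closes) gives a deadline of 10 April 1999; done 7 April 1999 — timely.
Step 2 — 20 and 65 days from 20 March 1999 (when the transaction closes) are 9 April 1999 and 24 May 1999 respectively; 13 April 1999 falls inside that range.
Step 3 — 25 and 35 days from 4 May 1999 (end of the 21-day waiting period, which began when the investor circular is published on 13 April 1999) are 29 May 1999 and 8 June 1999 respectively; done 27 May 1999 — 2 days before the window opened.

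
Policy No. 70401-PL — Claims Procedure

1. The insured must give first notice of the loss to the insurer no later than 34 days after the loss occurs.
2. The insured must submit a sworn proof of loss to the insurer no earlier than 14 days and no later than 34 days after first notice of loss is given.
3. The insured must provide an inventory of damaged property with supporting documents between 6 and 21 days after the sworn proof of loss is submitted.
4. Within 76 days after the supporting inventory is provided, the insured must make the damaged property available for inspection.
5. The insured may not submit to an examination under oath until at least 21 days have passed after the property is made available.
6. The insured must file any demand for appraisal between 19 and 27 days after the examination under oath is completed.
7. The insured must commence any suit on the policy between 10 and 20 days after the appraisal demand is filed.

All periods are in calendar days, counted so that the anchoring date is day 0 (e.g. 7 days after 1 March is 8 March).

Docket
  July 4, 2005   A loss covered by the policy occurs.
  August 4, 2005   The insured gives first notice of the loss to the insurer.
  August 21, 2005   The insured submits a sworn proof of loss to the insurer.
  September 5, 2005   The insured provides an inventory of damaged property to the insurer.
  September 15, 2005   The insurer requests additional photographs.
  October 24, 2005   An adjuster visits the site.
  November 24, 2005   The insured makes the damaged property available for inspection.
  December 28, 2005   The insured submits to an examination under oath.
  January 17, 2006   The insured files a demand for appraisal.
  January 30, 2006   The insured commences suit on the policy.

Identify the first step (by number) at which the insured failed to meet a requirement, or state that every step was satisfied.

Step 4

Step 1 — counting 34 days from July 4, 2005 (when the loss occurs) gives a deadline of August 7, 2005; August 4, 2005 is within that limit.
Step 2 — 14 and 34 days from August 4, 2005 (when first notice of loss is given) are August 18, 2005 and September 7, 2005 respectively; August 21, 2005 falls inside that range.
Step 3 — 6 and 21 days from August 21, 2005 (when the sworn proof of loss is submitted) are August 27, 2005 and September 11, 2005 respectively; done September 5, 2005, which is between those dates.
Step 4 — counting 76 days from September 5, 2005 (when the supporting inventory is provided) gives a deadline of November 20, 2005; done November 24, 2005 — 4 days late.
Later steps need not be reached.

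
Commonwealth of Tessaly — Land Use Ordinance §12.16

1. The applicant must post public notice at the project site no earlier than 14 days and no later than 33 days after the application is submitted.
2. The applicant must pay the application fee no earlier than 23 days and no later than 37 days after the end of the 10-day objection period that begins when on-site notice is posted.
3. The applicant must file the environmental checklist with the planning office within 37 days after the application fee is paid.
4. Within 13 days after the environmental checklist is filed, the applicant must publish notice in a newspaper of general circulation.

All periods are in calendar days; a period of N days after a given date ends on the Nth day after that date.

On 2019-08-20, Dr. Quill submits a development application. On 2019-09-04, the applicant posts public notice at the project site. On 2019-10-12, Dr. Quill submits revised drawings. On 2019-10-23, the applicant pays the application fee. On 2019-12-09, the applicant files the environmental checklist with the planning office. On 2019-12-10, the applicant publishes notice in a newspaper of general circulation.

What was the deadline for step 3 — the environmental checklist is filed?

2019-11-29

Step 3 runs from 2019-10-23, when the application fee is paid. 37 days after 2019-10-23 is 2019-11-29.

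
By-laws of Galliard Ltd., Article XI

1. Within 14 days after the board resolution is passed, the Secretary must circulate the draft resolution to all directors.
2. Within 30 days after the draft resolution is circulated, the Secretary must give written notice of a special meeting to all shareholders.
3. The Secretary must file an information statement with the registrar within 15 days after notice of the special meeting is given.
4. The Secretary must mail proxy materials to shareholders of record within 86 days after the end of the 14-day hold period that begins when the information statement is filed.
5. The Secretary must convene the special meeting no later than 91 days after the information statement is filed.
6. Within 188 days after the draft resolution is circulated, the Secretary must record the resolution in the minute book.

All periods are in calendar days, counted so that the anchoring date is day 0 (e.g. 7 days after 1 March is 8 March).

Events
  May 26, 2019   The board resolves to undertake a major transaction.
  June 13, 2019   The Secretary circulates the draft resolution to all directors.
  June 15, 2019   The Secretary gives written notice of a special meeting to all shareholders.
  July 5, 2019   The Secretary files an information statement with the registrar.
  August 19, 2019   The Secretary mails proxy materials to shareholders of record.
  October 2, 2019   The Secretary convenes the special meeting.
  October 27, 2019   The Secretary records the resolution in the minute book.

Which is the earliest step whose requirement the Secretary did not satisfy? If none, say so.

Step 1: 14 days after May 26, 2019 (when the board resolution is passed) is June 9, 2019; done June 13, 2019 — 4 days late.

Step 1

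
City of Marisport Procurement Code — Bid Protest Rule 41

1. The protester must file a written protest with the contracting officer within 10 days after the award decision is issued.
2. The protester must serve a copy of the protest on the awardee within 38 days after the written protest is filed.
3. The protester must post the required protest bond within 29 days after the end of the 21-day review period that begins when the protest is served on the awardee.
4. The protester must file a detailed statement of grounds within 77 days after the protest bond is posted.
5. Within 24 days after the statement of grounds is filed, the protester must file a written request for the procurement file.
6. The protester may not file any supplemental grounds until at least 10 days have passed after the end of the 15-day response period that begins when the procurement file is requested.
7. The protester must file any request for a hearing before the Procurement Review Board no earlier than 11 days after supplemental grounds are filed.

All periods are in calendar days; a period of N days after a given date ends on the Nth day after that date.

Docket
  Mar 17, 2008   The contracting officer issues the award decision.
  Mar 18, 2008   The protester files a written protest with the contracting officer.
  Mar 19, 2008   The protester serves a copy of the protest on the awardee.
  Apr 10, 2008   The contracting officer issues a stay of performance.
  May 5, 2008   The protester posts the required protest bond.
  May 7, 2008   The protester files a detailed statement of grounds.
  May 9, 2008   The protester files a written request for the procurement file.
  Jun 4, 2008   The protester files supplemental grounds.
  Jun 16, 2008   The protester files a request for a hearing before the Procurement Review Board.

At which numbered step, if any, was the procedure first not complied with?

(1) due by Mar 17, 2008 + 10 days = Mar 27, 2008; Mar 18, 2008 is within that limit.
(2) due by Mar 18, 2008 + 38 days = Apr 25, 2008; completed Mar 19, 2008, before the deadline.
(3) due by Apr 9, 2008 + 29 days = May 8, 2008; May 5, 2008 is within that limit.
(4) due by May 5, 2008 + 77 days = Jul 21, 2008; May 7, 2008 is within that limit.
(5) due by May 7, 2008 + 24 days = May 31, 2008; completed May 9, 2008, before the deadline.
(6) permitted from May 24, 2008 + 10 days = Jun 3, 2008 onward; Jun 4, 2008 is on or after that date.
(7) permitted from Jun 4, 2008 + 11 days = Jun 15, 2008 onward; done Jun 16, 2008 — permitted.

None — every step was satisfied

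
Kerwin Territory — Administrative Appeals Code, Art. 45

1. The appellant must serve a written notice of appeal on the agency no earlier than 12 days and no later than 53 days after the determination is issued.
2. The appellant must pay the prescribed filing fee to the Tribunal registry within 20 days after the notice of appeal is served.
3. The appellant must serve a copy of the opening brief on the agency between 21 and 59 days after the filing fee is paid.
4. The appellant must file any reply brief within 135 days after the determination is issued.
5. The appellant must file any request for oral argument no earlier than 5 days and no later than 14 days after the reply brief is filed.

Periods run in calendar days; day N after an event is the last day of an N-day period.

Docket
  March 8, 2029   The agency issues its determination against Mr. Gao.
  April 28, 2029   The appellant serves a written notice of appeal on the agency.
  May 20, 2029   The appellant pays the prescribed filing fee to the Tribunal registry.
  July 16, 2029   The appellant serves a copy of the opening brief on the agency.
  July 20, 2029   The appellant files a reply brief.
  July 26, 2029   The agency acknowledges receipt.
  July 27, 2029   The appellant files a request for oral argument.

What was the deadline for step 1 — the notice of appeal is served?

April 30, 2029

Step 1 runs from March 8, 2029, when the determination is issued. The window is 12–53 days after March 8, 2029; it closes on April 30, 2029.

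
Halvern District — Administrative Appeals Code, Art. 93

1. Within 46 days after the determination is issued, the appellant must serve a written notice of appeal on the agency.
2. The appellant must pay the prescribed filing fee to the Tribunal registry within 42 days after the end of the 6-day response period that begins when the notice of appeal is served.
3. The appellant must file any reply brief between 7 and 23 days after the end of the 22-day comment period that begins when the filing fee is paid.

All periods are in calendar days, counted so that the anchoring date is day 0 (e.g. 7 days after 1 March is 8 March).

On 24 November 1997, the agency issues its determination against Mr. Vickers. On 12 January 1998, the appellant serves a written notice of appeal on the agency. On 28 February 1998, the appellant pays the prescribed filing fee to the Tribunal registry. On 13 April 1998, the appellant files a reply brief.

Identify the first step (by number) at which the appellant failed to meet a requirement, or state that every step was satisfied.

Step 1

(1) due by 24 November 1997 + 46 days = 9 January 1998; not done until 12 January 1998, 3 days after the deadline.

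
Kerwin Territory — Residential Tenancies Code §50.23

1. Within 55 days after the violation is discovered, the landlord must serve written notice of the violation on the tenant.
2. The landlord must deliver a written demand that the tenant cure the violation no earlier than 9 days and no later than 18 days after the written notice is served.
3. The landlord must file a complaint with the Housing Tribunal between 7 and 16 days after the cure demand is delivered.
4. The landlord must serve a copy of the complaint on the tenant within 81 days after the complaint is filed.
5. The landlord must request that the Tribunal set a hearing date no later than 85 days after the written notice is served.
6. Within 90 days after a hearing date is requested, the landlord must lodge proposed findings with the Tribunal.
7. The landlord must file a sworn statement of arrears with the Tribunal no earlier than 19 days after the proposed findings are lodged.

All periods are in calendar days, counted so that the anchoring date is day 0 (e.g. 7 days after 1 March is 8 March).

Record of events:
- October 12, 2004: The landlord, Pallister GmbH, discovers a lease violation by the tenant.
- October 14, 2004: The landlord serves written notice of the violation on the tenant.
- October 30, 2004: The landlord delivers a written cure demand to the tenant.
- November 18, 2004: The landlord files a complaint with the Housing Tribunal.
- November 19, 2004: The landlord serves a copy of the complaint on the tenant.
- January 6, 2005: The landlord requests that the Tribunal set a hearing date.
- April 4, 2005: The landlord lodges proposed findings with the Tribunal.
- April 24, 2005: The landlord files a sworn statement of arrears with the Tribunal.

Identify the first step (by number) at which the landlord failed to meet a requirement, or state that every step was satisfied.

(1) due by October 12, 2004 + 55 days = December 6, 2004; October 14, 2004 is within that limit.
(2) the permitted window runs from October 14, 2004 + 9 = October 23, 2004 to October 14, 2004 + 18 = November 1, 2004; done October 30, 2004 — within the window.
(3) the permitted window runs from October 30, 2004 + 7 = November 6, 2004 to October 30, 2004 + 16 = November 15, 2004; done November 18, 2004 — 3 days after the window closed.

Step 3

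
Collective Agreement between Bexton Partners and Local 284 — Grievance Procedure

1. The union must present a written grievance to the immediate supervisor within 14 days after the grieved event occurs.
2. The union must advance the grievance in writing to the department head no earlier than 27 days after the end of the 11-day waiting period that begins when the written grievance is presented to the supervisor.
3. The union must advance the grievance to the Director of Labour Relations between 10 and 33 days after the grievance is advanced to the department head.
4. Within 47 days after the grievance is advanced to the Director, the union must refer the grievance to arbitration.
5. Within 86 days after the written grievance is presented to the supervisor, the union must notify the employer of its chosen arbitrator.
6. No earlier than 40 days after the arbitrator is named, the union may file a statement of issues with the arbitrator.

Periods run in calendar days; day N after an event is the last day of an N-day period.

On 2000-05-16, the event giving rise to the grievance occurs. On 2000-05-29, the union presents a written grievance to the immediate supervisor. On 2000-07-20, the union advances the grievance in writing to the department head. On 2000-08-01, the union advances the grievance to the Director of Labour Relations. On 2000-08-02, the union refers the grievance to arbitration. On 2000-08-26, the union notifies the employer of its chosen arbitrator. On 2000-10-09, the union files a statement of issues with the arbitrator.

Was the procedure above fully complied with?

(1) due by 2000-05-16 + 14 days = 2000-05-30; completed 2000-05-29, before the deadline.
(2) permitted from 2000-06-09 + 27 days = 2000-07-06 onward; done 2000-07-20 — permitted.
(3) the permitted window runs from 2000-07-20 + 10 = 2000-07-30 to 2000-07-20 + 33 = 2000-08-22; 2000-08-01 falls inside that range.
(4) due by 2000-08-01 + 47 days = 2000-09-17; done 2000-08-02 — timely.
(5) due by 2000-05-29 + 86 days = 2000-08-23; not done until 2000-08-26, 3 days after the deadline.
No need to go further; step 5 was not satisfied.

No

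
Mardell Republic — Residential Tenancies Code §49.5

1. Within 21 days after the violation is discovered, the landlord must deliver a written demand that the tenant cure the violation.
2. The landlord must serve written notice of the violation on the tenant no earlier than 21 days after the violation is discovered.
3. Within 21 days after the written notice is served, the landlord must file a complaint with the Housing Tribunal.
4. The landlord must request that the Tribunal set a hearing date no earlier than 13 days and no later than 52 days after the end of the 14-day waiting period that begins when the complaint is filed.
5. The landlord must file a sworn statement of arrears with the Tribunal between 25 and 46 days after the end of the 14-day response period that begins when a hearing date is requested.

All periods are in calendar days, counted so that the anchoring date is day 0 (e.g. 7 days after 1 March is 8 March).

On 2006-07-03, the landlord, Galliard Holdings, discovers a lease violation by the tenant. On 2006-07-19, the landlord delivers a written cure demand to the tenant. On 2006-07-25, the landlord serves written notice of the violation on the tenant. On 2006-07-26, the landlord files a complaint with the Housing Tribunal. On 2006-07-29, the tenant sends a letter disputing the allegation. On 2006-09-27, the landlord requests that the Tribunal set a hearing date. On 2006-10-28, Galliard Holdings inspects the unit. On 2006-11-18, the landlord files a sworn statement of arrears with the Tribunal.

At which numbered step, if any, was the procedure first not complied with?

None — every step was satisfied

Step 1 — counting 21 days from 2006-07-03 (when the violation is discovered) gives a deadline of 2006-07-24; completed 2006-07-19, before the deadline.
Step 2 — must wait 21 days from 2006-07-03 (when the violation is discovered), so not before 2006-07-24; done 2006-07-25, after the minimum wait.
Step 3 — counting 21 days from 2006-07-25 (when the written notice is served) gives a deadline of 2006-08-15; completed 2006-07-26, before the deadline.
Step 4 — 13 and 52 days from 2006-08-09 (end of the 14-day waiting period, which began when the complaint is filed on 2006-07-26) are 2006-08-22 and 2006-09-30 respectively; done 2006-09-27, which is between those dates.
Step 5 — 25 and 46 days from 2006-10-11 (end of the 14-day response period, which began when a hearing date is requested on 2006-09-27) are 2006-11-05 and 2006-11-26 respectively; done 2006-11-18, which is between those dates.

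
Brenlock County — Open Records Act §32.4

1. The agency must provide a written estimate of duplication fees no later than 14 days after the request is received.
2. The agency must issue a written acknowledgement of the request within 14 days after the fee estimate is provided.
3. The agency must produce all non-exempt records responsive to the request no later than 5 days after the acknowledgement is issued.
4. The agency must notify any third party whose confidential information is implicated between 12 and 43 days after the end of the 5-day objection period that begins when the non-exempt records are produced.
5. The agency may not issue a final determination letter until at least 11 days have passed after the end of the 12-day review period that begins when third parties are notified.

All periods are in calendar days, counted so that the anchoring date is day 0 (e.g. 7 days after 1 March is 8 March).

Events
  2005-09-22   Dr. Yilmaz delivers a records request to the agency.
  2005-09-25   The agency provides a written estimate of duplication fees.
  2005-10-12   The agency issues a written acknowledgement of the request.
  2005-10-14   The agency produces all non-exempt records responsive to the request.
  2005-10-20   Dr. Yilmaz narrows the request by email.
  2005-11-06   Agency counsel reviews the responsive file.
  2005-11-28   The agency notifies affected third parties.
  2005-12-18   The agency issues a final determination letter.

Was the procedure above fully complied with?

Step 1 — counting 14 days from 2005-09-22 (when the request is received) gives a deadline of 2005-10-06; done 2005-09-25 — timely.
Step 2 — counting 14 days from 2005-09-25 (when the fee estimate is provided) gives a deadline of 2005-10-09; not done until 2005-10-12, 3 days after the deadline.
That is the first point of non-compliance.

No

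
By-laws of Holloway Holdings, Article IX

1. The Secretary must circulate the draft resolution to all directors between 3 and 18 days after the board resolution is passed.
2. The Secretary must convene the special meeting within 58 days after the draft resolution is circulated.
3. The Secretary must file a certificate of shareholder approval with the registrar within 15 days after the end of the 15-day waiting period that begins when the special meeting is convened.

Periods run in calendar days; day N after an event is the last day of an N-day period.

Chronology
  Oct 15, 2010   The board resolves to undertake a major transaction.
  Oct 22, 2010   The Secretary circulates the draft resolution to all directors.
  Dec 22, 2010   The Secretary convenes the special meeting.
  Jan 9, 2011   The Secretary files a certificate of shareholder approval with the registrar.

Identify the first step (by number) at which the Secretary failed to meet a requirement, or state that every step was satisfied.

Step 2

Step 1 — 3 and 18 days from Oct 15, 2010 (when the board resolution is passed) are Oct 18, 2010 and Nov 2, 2010 respectively; done Oct 22, 2010, which is between those dates.
Step 2 — counting 58 days from Oct 22, 2010 (when the draft resolution is circulated) gives a deadline of Dec 19, 2010; Dec 22, 2010 misses that deadline by 3 days.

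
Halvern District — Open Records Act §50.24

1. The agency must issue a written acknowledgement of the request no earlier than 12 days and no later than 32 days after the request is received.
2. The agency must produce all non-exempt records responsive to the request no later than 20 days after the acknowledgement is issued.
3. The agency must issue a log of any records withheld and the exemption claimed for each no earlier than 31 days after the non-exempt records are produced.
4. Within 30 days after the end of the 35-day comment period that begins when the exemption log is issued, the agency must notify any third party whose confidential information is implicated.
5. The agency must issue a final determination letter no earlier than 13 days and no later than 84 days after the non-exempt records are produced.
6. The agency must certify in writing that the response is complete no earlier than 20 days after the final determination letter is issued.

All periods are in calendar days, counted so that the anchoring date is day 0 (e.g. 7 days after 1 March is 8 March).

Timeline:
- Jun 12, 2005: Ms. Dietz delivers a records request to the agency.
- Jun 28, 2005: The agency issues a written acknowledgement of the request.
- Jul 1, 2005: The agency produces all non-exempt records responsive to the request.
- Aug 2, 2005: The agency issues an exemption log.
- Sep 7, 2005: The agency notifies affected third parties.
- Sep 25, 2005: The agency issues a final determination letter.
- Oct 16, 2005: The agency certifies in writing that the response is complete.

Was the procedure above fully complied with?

(1) the permitted window runs from Jun 12, 2005 + 12 = Jun 24, 2005 to Jun 12, 2005 + 32 = Jul 14, 2005; done Jun 28, 2005, which is between those dates.
(2) due by Jun 28, 2005 + 20 days = Jul 18, 2005; done Jul 1, 2005 — timely.
(3) permitted from Jul 1, 2005 + 31 days = Aug 1, 2005 onward; done Aug 2, 2005 — permitted.
(4) due by Sep 6, 2005 + 30 days = Oct 6, 2005; completed Sep 7, 2005, before the deadline.
(5) the permitted window runs from Jul 1, 2005 + 13 = Jul 14, 2005 to Jul 1, 2005 + 84 = Sep 23, 2005; done Sep 25, 2005 — 2 days after the window closed.

No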